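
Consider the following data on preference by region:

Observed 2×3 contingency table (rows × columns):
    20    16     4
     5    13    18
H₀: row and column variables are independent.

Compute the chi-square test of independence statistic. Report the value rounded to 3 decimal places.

Row totals [40, 36], col totals [25, 29, 22], n=76
χ² = (20−13.16)²/13.16 + (16−15.26)²/15.26 + (4−11.58)²/11.58 + (5−11.84)²/11.84 + (13−13.74)²/13.74 + (18−10.42)²/10.42 = 18.0589
df = 2

test statistic = 18.059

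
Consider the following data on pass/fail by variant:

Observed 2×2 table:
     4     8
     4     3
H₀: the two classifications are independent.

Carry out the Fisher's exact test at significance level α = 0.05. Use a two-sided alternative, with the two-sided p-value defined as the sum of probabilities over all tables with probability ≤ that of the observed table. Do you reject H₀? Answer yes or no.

reject H₀: no

Margins: r₁=12, r₂=7, c₁=8, c₂=11, n=19
p_obs = C(12,4)·C(7,4)/C(19,8); sum pmf over tables with pmf ≤ p_obs
p-value (two-sided) = 0.37652
At α=0.05: p ≥ α → fail to reject H₀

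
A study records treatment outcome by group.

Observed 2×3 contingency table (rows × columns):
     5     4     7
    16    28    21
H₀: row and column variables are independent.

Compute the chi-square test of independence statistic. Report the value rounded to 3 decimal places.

Row totals [16, 65], col totals [21, 32, 28], n=81
χ² = (5−4.15)²/4.15 + (4−6.32)²/6.32 + (7−5.53)²/5.53 + (16−16.85)²/16.85 + (28−25.68)²/25.68 + (21−22.47)²/22.47 = 1.7663
df = 2

test statistic = 1.766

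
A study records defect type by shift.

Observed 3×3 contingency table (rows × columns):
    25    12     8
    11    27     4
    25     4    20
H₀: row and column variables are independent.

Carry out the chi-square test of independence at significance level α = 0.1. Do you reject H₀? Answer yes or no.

Row totals [45, 42, 49], col totals [61, 43, 32], n=136
χ² = (25−20.18)²/20.18 + (12−14.23)²/14.23 + (8−10.59)²/10.59 + (11−18.84)²/18.84 + (27−13.28)²/13.28 + (4−9.88)²/9.88 + (25−21.98)²/21.98 + (4−15.49)²/15.49 + (20−11.53)²/11.53 = 38.2342
df = 4
p-value (upper-tail) = 0.00000
At α=0.1: p < α → reject H₀

reject H₀: yes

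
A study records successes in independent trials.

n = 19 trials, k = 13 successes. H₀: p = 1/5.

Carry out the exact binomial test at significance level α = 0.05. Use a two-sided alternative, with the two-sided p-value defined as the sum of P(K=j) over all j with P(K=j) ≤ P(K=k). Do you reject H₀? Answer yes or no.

Exact binomial: n=19, k=13, p₀=1/5=0.2000
P(X=j) = C(n,j)·p₀^j·(1−p₀)^(n−j); p = Σ P(X=j) over j with P(X=j) ≤ P(X=13)
p-value (two-sided) = 0.00001
At α=0.05: p < α → reject H₀

reject H₀: yes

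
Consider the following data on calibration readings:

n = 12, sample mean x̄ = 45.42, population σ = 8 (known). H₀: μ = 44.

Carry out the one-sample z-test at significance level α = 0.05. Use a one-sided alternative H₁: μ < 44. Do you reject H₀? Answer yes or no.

reject H₀: no

SE = σ/√n = 8/√12 = 2.3094
z = (x̄−μ₀)/SE = (45.42−44)/2.3094 = 0.6149
p-value (one-sided, H₁ less) = 0.73068
At α=0.05: p ≥ α → fail to reject H₀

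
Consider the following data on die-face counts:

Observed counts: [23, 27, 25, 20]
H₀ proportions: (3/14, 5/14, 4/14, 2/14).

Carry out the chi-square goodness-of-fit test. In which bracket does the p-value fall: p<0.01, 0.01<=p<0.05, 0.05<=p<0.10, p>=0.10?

n = 95; E_i = n·p_i = [20.36, 33.93, 27.14, 13.57]
χ² = (23−20.36)²/20.36 + (27−33.93)²/33.93 + (25−27.14)²/27.14 + (20−13.57)²/13.57 = 4.9723
df = 3
p-value (upper-tail) = 0.17384
→ bracket: p>=0.10

p-value bracket: p>=0.10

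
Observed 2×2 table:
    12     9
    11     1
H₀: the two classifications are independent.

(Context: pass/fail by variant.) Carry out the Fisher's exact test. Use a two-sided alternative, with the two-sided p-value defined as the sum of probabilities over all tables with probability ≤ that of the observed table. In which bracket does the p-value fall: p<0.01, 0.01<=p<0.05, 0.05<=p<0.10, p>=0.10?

p-value bracket: 0.05<=p<0.10

Margins: r₁=21, r₂=12, c₁=23, c₂=10, n=33
p_obs = C(21,12)·C(12,11)/C(33,23); sum pmf over tables with pmf ≤ p_obs
p-value (two-sided) = 0.05447
→ bracket: 0.05<=p<0.10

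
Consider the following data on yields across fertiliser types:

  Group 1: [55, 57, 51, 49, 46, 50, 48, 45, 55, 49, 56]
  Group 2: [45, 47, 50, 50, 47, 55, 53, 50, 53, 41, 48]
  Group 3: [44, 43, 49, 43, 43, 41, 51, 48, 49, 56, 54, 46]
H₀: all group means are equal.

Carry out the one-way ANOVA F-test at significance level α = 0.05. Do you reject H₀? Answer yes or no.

reject H₀: no

Group means [51.00, 49.00, 47.25], grand mean 49.029
SSB = Σnᵢ(x̄ᵢ−x̄)² = 80.721; SSW = ΣΣ(x−x̄ᵢ)² = 580.250
MSB = 80.721/2 = 40.3603; MSW = 580.250/31 = 18.7177
F = MSB/MSW = 2.1563
df = (2, 31)
p-value (upper-tail) = 0.13280
At α=0.05: p ≥ α → fail to reject H₀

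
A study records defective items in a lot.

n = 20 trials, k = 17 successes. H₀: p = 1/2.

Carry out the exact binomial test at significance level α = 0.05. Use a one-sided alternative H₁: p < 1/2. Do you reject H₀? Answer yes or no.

reject H₀: no

Exact binomial: n=20, k=17, p₀=1/2=0.5000
P(X≤17) from Σ C(n,i)·p₀^i·(1−p₀)^(n−i)
p-value (one-sided, H₁ less) = 0.99980
At α=0.05: p ≥ α → fail to reject H₀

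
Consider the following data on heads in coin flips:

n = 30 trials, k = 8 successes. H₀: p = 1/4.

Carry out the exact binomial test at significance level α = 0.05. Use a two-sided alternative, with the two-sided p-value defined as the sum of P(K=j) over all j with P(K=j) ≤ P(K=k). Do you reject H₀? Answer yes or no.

Exact binomial: n=30, k=8, p₀=1/4=0.2500
P(X=j) = C(n,j)·p₀^j·(1−p₀)^(n−j); p = Σ P(X=j) over j with P(X=j) ≤ P(X=8)
p-value (two-sided) = 0.83376
At α=0.05: p ≥ α → fail to reject H₀

reject H₀: no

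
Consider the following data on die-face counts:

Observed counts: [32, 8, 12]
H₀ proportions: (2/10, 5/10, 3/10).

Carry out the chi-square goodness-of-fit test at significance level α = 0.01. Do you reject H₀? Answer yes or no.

reject H₀: yes

n = 52; E_i = n·p_i = [10.40, 26.00, 15.60]
χ² = (32−10.40)²/10.40 + (8−26.00)²/26.00 + (12−15.60)²/15.60 = 58.1538
df = 2
p-value (upper-tail) = 0.00000
At α=0.01: p < α → reject H₀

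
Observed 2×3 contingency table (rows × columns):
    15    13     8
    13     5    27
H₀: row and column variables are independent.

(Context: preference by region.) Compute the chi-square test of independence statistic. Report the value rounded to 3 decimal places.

Row totals [36, 45], col totals [28, 18, 35], n=81
χ² = (15−12.44)²/12.44 + (13−8.00)²/8.00 + (8−15.56)²/15.56 + (13−15.56)²/15.56 + (5−10.00)²/10.00 + (27−19.44)²/19.44 = 13.1754
df = 2

test statistic = 13.175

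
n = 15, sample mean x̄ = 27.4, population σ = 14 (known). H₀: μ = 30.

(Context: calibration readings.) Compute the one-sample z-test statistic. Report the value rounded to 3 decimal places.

SE = σ/√n = 14/√15 = 3.6148
z = (x̄−μ₀)/SE = (27.4−30)/3.6148 = -0.7193

test statistic = -0.719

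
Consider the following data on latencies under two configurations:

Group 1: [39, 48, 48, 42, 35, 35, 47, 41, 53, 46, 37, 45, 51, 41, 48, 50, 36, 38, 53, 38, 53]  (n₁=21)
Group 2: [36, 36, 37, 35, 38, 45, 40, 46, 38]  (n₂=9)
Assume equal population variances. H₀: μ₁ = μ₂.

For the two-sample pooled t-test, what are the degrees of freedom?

degrees of freedom = 28

df = n₁ + n₂ − 2 = 21 + 9 − 2 = 28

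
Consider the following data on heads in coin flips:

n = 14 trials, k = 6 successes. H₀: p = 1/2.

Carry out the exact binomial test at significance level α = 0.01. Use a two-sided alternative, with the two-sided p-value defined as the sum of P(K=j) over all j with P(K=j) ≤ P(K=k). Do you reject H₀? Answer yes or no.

Exact binomial: n=14, k=6, p₀=1/2=0.5000
P(X=j) = C(n,j)·p₀^j·(1−p₀)^(n−j); p = Σ P(X=j) over j with P(X=j) ≤ P(X=6)
p-value (two-sided) = 0.79053
At α=0.01: p ≥ α → fail to reject H₀

reject H₀: no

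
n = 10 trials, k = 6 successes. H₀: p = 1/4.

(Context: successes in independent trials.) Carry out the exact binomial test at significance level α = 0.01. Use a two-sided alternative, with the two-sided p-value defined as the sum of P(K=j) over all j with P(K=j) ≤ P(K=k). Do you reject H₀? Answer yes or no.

reject H₀: no

Exact binomial: n=10, k=6, p₀=1/4=0.2500
P(X=j) = C(n,j)·p₀^j·(1−p₀)^(n−j); p = Σ P(X=j) over j with P(X=j) ≤ P(X=6)
p-value (two-sided) = 0.01973
At α=0.01: p ≥ α → fail to reject H₀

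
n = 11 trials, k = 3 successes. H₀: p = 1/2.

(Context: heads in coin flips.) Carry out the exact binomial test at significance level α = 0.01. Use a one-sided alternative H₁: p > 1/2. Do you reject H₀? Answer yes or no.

Exact binomial: n=11, k=3, p₀=1/2=0.5000
P(X≥3) from Σ C(n,i)·p₀^i·(1−p₀)^(n−i)
p-value (one-sided, H₁ greater) = 0.96729
At α=0.01: p ≥ α → fail to reject H₀

reject H₀: no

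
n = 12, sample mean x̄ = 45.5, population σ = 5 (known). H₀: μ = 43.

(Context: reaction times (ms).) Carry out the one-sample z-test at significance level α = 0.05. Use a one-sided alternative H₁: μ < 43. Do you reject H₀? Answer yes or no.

SE = σ/√n = 5/√12 = 1.4434
z = (x̄−μ₀)/SE = (45.5−43)/1.4434 = 1.7321
p-value (one-sided, H₁ less) = 0.95837
At α=0.05: p ≥ α → fail to reject H₀

reject H₀: no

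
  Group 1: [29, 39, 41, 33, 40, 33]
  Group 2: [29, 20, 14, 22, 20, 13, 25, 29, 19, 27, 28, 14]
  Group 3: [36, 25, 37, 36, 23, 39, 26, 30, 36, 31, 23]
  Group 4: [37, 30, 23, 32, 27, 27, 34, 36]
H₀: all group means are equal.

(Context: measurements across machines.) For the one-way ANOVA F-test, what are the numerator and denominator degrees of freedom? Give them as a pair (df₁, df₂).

degrees of freedom = [3, 33]

k = 4 groups, N = 37 total
df = (k−1, N−k) = (4−1, 37−4) = (3, 33)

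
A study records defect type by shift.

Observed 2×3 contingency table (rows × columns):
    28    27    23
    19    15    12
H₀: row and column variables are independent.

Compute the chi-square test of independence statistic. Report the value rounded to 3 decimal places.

test statistic = 0.376

Row totals [78, 46], col totals [47, 42, 35], n=124
χ² = (28−29.56)²/29.56 + (27−26.42)²/26.42 + (23−22.02)²/22.02 + (19−17.44)²/17.44 + (15−15.58)²/15.58 + (12−12.98)²/12.98 = 0.3761
df = 2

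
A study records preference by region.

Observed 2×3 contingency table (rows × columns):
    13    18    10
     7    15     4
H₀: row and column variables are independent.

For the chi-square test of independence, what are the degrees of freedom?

degrees of freedom = 2

df = (r−1)(c−1) = (2−1)·(3−1) = 2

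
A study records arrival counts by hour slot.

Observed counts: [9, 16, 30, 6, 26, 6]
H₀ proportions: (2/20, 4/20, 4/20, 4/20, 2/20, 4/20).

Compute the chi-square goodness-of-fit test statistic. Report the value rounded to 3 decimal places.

test statistic = 54.419

n = 93; E_i = n·p_i = [9.30, 18.60, 18.60, 18.60, 9.30, 18.60]
χ² = (9−9.30)²/9.30 + (16−18.60)²/18.60 + (30−18.60)²/18.60 + (6−18.60)²/18.60 + (26−9.30)²/9.30 + (6−18.60)²/18.60 = 54.4194
df = 5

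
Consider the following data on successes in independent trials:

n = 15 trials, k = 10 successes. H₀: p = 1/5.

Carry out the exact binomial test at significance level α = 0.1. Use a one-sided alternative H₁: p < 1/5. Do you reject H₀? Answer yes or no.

Exact binomial: n=15, k=10, p₀=1/5=0.2000
P(X≤10) from Σ C(n,i)·p₀^i·(1−p₀)^(n−i)
p-value (one-sided, H₁ less) = 0.99999
At α=0.1: p ≥ α → fail to reject H₀

reject H₀: no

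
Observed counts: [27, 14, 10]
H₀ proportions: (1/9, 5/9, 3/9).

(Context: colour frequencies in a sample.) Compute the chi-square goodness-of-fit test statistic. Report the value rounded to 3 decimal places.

n = 51; E_i = n·p_i = [5.67, 28.33, 17.00]
χ² = (27−5.67)²/5.67 + (14−28.33)²/28.33 + (10−17.00)²/17.00 = 90.4471
df = 2

test statistic = 90.447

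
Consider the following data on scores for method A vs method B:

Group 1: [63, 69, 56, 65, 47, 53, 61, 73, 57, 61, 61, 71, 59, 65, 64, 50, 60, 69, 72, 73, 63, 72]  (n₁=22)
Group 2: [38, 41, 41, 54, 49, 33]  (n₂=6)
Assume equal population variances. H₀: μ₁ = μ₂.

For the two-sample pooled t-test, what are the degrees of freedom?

degrees of freedom = 26

df = n₁ + n₂ − 2 = 22 + 6 − 2 = 26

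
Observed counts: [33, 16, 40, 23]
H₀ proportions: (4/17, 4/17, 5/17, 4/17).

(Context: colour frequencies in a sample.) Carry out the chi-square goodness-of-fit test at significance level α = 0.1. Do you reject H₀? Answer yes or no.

n = 112; E_i = n·p_i = [26.35, 26.35, 32.94, 26.35]
χ² = (33−26.35)²/26.35 + (16−26.35)²/26.35 + (40−32.94)²/32.94 + (23−26.35)²/26.35 = 7.6830
df = 3
p-value (upper-tail) = 0.05304
At α=0.1: p < α → reject H₀

reject H₀: yes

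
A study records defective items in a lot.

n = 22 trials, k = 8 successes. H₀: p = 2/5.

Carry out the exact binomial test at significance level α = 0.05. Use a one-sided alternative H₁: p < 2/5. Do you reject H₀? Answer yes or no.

reject H₀: no

Exact binomial: n=22, k=8, p₀=2/5=0.4000
P(X≤8) from Σ C(n,i)·p₀^i·(1−p₀)^(n−i)
p-value (one-sided, H₁ less) = 0.45405
At α=0.05: p ≥ α → fail to reject H₀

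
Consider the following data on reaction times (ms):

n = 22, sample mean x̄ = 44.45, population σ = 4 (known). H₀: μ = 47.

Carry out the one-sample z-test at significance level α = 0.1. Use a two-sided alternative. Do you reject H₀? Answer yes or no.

reject H₀: yes

SE = σ/√n = 4/√22 = 0.8528
z = (x̄−μ₀)/SE = (44.45−47)/0.8528 = -2.9901
p-value (two-sided) = 0.00279
At α=0.1: p < α → reject H₀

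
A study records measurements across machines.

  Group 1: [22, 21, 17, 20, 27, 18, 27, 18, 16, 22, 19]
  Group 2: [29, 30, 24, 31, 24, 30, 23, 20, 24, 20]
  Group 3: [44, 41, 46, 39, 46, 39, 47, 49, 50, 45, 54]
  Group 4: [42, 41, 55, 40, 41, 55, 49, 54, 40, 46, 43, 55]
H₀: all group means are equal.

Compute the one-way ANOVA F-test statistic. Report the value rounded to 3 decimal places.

test statistic = 83.411

Group means [20.64, 25.50, 45.45, 46.75], grand mean 35.068
SSB = Σnᵢ(x̄ᵢ−x̄)² = 6030.773; SSW = ΣΣ(x−x̄ᵢ)² = 964.023
MSB = 6030.773/3 = 2010.2576; MSW = 964.023/40 = 24.1006
F = MSB/MSW = 83.4112
df = (3, 40)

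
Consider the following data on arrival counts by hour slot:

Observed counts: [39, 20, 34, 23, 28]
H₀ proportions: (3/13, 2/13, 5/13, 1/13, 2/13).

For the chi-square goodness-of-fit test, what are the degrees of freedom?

df = k − 1 = 5 − 1 = 4

degrees of freedom = 4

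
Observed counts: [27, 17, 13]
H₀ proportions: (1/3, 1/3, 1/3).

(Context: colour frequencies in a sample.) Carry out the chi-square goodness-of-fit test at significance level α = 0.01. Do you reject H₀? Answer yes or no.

n = 57; E_i = n·p_i = [19.00, 19.00, 19.00]
χ² = (27−19.00)²/19.00 + (17−19.00)²/19.00 + (13−19.00)²/19.00 = 5.4737
df = 2
p-value (upper-tail) = 0.06477
At α=0.01: p ≥ α → fail to reject H₀

reject H₀: no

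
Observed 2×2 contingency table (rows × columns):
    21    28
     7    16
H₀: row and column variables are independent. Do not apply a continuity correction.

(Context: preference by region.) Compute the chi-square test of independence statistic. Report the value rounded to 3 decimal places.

test statistic = 1.016

Row totals [49, 23], col totals [28, 44], n=72
χ² = (21−19.06)²/19.06 + (28−29.94)²/29.94 + (7−8.94)²/8.94 + (16−14.06)²/14.06 = 1.0164
df = 1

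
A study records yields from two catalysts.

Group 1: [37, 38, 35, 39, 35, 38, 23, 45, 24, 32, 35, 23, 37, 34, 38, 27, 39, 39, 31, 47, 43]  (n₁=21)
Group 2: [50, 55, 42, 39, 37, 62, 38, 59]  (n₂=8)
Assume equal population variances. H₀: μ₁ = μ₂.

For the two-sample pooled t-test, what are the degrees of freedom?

degrees of freedom = 27

df = n₁ + n₂ − 2 = 21 + 8 − 2 = 27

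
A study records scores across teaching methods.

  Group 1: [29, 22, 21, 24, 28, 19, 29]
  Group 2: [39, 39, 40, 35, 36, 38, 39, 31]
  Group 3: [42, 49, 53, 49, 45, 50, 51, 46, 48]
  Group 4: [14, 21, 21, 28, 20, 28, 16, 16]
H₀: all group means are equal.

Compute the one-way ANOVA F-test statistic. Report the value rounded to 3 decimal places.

test statistic = 81.718

Group means [24.57, 37.12, 48.11, 20.50], grand mean 33.312
SSB = Σnᵢ(x̄ᵢ−x̄)² = 3935.397; SSW = ΣΣ(x−x̄ᵢ)² = 449.478
MSB = 3935.397/3 = 1311.7989; MSW = 449.478/28 = 16.0528
F = MSB/MSW = 81.7178
df = (3, 28)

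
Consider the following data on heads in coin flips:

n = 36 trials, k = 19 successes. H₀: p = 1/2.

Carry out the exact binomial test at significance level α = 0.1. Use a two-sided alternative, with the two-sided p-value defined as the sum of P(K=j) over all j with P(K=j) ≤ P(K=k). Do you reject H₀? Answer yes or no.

reject H₀: no

Exact binomial: n=36, k=19, p₀=1/2=0.5000
P(X=j) = C(n,j)·p₀^j·(1−p₀)^(n−j); p = Σ P(X=j) over j with P(X=j) ≤ P(X=19)
p-value (two-sided) = 0.86794
At α=0.1: p ≥ α → fail to reject H₀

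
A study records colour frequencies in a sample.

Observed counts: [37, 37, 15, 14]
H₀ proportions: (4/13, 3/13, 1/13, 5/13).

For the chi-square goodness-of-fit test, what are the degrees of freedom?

df = k − 1 = 4 − 1 = 3

degrees of freedom = 3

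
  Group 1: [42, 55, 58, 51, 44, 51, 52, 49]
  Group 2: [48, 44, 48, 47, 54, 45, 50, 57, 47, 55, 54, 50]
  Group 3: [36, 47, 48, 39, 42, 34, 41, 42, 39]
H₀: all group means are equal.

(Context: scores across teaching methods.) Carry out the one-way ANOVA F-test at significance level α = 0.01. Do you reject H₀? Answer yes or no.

Group means [50.25, 49.92, 40.89], grand mean 47.207
SSB = Σnᵢ(x̄ᵢ−x̄)² = 521.453; SSW = ΣΣ(x−x̄ᵢ)² = 557.306
MSB = 521.453/2 = 260.7265; MSW = 557.306/26 = 21.4348
F = MSB/MSW = 12.1637
df = (2, 26)
p-value (upper-tail) = 0.00019
At α=0.01: p < α → reject H₀

reject H₀: yes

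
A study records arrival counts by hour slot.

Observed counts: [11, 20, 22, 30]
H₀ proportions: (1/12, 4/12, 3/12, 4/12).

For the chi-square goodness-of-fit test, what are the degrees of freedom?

degrees of freedom = 3

df = k − 1 = 4 − 1 = 3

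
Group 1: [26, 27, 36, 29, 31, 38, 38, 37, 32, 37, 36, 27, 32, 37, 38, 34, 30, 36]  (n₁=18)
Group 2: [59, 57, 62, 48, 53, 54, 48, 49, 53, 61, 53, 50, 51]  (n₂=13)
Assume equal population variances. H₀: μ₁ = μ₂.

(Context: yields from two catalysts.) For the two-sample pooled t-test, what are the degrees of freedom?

df = n₁ + n₂ − 2 = 18 + 13 − 2 = 29

degrees of freedom = 29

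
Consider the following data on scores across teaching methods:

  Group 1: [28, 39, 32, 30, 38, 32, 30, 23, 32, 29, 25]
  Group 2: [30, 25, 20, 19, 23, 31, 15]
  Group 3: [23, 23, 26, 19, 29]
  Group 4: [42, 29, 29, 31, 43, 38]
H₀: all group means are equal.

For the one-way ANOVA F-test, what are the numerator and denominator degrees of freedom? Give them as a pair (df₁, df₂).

degrees of freedom = [3, 25]

k = 4 groups, N = 29 total
df = (k−1, N−k) = (4−1, 29−4) = (3, 25)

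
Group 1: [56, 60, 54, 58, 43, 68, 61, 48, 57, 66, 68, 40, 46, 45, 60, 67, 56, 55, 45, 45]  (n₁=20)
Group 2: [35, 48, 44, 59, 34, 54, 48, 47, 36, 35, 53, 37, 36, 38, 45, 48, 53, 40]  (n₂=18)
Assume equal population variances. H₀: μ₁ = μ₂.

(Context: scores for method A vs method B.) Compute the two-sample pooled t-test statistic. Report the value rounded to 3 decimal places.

test statistic = 4.035

x̄₁=54.900, s₁=8.896, n₁=20
x̄₂=43.889, s₂=7.806, n₂=18
s_p² = [19·8.896² + 17·7.806²]/36 = 70.5438
SE = √(s_p²·(1/20+1/18)) = 2.7288
t = (54.900−43.889)/2.7288 = 4.0352
df = 36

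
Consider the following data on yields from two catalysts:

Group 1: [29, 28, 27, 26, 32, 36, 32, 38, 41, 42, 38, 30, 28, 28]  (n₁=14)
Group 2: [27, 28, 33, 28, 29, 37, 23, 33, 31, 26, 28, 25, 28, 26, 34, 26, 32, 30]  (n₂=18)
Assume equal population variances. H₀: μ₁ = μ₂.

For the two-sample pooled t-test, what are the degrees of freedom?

degrees of freedom = 30

df = n₁ + n₂ − 2 = 14 + 18 − 2 = 30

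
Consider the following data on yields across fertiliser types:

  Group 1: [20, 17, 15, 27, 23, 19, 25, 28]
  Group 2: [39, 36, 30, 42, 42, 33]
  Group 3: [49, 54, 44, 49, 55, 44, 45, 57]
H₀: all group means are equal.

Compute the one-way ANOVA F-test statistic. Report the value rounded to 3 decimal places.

Group means [21.75, 37.00, 49.62], grand mean 36.045
SSB = Σnᵢ(x̄ᵢ−x̄)² = 3115.580; SSW = ΣΣ(x−x̄ᵢ)² = 465.375
MSB = 3115.580/2 = 1557.7898; MSW = 465.375/19 = 24.4934
F = MSB/MSW = 63.6003
df = (2, 19)

test statistic = 63.600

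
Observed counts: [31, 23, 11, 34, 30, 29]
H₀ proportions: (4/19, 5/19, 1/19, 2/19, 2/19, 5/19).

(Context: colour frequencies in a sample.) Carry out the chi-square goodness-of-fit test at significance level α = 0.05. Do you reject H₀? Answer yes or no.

reject H₀: yes

n = 158; E_i = n·p_i = [33.26, 41.58, 8.32, 16.63, 16.63, 41.58]
χ² = (31−33.26)²/33.26 + (23−41.58)²/41.58 + (11−8.32)²/8.32 + (34−16.63)²/16.63 + (30−16.63)²/16.63 + (29−41.58)²/41.58 = 42.0111
df = 5
p-value (upper-tail) = 0.00000
At α=0.05: p < α → reject H₀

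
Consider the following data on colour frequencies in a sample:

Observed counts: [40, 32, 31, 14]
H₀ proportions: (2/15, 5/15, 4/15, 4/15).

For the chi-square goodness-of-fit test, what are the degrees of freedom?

df = k − 1 = 4 − 1 = 3

degrees of freedom = 3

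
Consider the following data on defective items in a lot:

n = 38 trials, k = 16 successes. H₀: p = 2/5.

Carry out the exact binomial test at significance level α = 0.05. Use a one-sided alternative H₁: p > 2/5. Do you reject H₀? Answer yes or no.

reject H₀: no

Exact binomial: n=38, k=16, p₀=2/5=0.4000
P(X≥16) from Σ C(n,i)·p₀^i·(1−p₀)^(n−i)
p-value (one-sided, H₁ greater) = 0.45614
At α=0.05: p ≥ α → fail to reject H₀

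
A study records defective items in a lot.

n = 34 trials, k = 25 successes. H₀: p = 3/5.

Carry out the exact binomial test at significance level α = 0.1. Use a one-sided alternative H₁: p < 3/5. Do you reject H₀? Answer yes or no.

reject H₀: no

Exact binomial: n=34, k=25, p₀=3/5=0.6000
P(X≤25) from Σ C(n,i)·p₀^i·(1−p₀)^(n−i)
p-value (one-sided, H₁ less) = 0.96593
At α=0.1: p ≥ α → fail to reject H₀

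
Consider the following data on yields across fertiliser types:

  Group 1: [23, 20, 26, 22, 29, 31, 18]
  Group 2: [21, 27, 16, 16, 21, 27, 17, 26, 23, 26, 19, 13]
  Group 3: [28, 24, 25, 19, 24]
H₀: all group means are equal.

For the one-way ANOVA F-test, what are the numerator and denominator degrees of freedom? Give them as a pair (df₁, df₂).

k = 3 groups, N = 24 total
df = (k−1, N−k) = (3−1, 24−3) = (2, 21)

degrees of freedom = [2, 21]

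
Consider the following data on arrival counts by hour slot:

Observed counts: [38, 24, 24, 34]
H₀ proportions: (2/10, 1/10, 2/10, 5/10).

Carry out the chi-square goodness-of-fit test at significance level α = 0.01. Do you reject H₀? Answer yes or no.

reject H₀: yes

n = 120; E_i = n·p_i = [24.00, 12.00, 24.00, 60.00]
χ² = (38−24.00)²/24.00 + (24−12.00)²/12.00 + (24−24.00)²/24.00 + (34−60.00)²/60.00 = 31.4333
df = 3
p-value (upper-tail) = 0.00000
At α=0.01: p < α → reject H₀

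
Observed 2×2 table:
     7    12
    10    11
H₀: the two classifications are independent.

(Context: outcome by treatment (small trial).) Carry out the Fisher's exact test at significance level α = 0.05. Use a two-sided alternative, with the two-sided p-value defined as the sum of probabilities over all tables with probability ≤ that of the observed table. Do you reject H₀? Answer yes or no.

reject H₀: no

Margins: r₁=19, r₂=21, c₁=17, c₂=23, n=40
p_obs = C(19,7)·C(21,10)/C(40,17); sum pmf over tables with pmf ≤ p_obs
p-value (two-sided) = 0.53778
At α=0.05: p ≥ α → fail to reject H₀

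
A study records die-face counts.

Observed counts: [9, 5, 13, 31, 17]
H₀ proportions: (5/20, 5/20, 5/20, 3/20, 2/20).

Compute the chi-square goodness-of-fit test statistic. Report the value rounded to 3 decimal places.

n = 75; E_i = n·p_i = [18.75, 18.75, 18.75, 11.25, 7.50]
χ² = (9−18.75)²/18.75 + (5−18.75)²/18.75 + (13−18.75)²/18.75 + (31−11.25)²/11.25 + (17−7.50)²/7.50 = 63.6222
df = 4

test statistic = 63.622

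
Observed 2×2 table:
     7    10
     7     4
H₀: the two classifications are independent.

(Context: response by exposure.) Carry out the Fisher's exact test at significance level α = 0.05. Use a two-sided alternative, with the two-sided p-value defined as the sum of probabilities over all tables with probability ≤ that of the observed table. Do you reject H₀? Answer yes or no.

Margins: r₁=17, r₂=11, c₁=14, c₂=14, n=28
p_obs = C(17,7)·C(11,7)/C(28,14); sum pmf over tables with pmf ≤ p_obs
p-value (two-sided) = 0.44007
At α=0.05: p ≥ α → fail to reject H₀

reject H₀: no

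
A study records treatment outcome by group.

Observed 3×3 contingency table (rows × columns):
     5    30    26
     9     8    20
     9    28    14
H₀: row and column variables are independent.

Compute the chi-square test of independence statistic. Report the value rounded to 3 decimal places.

test statistic = 13.955

Row totals [61, 37, 51], col totals [23, 66, 60], n=149
χ² = (5−9.42)²/9.42 + (30−27.02)²/27.02 + (26−24.56)²/24.56 + (9−5.71)²/5.71 + (8−16.39)²/16.39 + (20−14.90)²/14.90 + (9−7.87)²/7.87 + (28−22.59)²/22.59 + (14−20.54)²/20.54 = 13.9552
df = 4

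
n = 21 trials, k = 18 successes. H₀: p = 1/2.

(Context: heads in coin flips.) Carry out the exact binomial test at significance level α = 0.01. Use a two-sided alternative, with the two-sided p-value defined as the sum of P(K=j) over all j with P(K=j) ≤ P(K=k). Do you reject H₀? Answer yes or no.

Exact binomial: n=21, k=18, p₀=1/2=0.5000
P(X=j) = C(n,j)·p₀^j·(1−p₀)^(n−j); p = Σ P(X=j) over j with P(X=j) ≤ P(X=18)
p-value (two-sided) = 0.00149
At α=0.01: p < α → reject H₀

reject H₀: yes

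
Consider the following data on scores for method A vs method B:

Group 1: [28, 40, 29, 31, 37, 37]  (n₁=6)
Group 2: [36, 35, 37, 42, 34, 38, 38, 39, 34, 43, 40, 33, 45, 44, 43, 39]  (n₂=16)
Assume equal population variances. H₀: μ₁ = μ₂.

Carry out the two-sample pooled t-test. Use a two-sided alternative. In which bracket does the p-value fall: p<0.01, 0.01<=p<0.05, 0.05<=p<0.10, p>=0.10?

p-value bracket: 0.01<=p<0.05

x̄₁=33.667, s₁=4.967, n₁=6
x̄₂=38.750, s₂=3.821, n₂=16
s_p² = [5·4.967² + 15·3.821²]/20 = 17.1167
SE = √(s_p²·(1/6+1/16)) = 1.9805
t = (33.667−38.750)/1.9805 = -2.5666
df = 20
p-value (two-sided) = 0.01841
→ bracket: 0.01<=p<0.05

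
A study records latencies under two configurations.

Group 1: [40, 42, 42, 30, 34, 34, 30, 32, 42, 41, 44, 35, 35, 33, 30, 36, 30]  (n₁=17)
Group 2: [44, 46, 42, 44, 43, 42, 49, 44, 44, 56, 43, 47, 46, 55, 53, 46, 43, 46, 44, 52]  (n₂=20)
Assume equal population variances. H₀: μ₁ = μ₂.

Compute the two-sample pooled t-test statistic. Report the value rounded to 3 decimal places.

x̄₁=35.882, s₁=4.948, n₁=17
x̄₂=46.450, s₂=4.298, n₂=20
s_p² = [16·4.948² + 19·4.298²]/35 = 21.2204
SE = √(s_p²·(1/17+1/20)) = 1.5196
t = (35.882−46.450)/1.5196 = -6.9541
df = 35

test statistic = -6.954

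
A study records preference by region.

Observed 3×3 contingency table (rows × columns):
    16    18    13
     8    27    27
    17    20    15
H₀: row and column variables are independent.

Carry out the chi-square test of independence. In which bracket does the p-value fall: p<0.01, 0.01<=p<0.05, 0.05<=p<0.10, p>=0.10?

Row totals [47, 62, 52], col totals [41, 65, 55], n=161
χ² = (16−11.97)²/11.97 + (18−18.98)²/18.98 + (13−16.06)²/16.06 + (8−15.79)²/15.79 + (27−25.03)²/25.03 + (27−21.18)²/21.18 + (17−13.24)²/13.24 + (20−20.99)²/20.99 + (15−17.76)²/17.76 = 9.1292
df = 4
p-value (upper-tail) = 0.05795
→ bracket: 0.05<=p<0.10

p-value bracket: 0.05<=p<0.10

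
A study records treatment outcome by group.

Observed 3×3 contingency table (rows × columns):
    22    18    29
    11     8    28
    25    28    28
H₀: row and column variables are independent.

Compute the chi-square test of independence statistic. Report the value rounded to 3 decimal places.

test statistic = 8.527

Row totals [69, 47, 81], col totals [58, 54, 85], n=197
χ² = (22−20.31)²/20.31 + (18−18.91)²/18.91 + (29−29.77)²/29.77 + (11−13.84)²/13.84 + (8−12.88)²/12.88 + (28−20.28)²/20.28 + (25−23.85)²/23.85 + (28−22.20)²/22.20 + (28−34.95)²/34.95 = 8.5272
df = 4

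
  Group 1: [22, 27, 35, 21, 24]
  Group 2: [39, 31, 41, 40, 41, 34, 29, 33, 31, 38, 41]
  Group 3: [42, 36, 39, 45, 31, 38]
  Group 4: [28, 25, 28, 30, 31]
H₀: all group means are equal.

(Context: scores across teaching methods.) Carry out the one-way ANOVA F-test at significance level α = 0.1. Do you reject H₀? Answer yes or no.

reject H₀: yes

Group means [25.80, 36.18, 38.50, 28.40], grand mean 33.333
SSB = Σnᵢ(x̄ᵢ−x̄)² = 654.864; SSW = ΣΣ(x−x̄ᵢ)² = 481.136
MSB = 654.864/3 = 218.2879; MSW = 481.136/23 = 20.9190
F = MSB/MSW = 10.4349
df = (3, 23)
p-value (upper-tail) = 0.00016
At α=0.1: p < α → reject H₀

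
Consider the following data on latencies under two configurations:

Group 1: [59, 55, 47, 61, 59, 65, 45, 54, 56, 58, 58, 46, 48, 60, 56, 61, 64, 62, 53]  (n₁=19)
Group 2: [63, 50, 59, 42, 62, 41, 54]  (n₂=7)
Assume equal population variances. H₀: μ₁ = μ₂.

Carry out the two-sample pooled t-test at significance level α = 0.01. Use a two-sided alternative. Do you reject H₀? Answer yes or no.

reject H₀: no

x̄₁=56.158, s₁=6.021, n₁=19
x̄₂=53.000, s₂=9.055, n₂=7
s_p² = [18·6.021² + 6·9.055²]/24 = 47.6886
SE = √(s_p²·(1/19+1/7)) = 3.0533
t = (56.158−53.000)/3.0533 = 1.0343
df = 24
p-value (two-sided) = 0.31132
At α=0.01: p ≥ α → fail to reject H₀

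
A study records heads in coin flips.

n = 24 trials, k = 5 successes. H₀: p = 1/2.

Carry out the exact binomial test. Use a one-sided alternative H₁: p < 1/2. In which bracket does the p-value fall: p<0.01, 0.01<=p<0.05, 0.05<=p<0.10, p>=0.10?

p-value bracket: p<0.01

Exact binomial: n=24, k=5, p₀=1/2=0.5000
P(X≤5) from Σ C(n,i)·p₀^i·(1−p₀)^(n−i)
p-value (one-sided, H₁ less) = 0.00331
→ bracket: p<0.01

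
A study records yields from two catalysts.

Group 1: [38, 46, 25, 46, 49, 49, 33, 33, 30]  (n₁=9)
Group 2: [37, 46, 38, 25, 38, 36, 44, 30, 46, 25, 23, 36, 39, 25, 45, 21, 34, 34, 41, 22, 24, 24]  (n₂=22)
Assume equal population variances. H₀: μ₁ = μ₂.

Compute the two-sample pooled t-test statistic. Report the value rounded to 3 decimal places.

test statistic = 1.598

x̄₁=38.778, s₁=8.997, n₁=9
x̄₂=33.318, s₂=8.493, n₂=22
s_p² = [8·8.997² + 21·8.493²]/29 = 74.5630
SE = √(s_p²·(1/9+1/22)) = 3.4167
t = (38.778−33.318)/3.4167 = 1.5979
df = 29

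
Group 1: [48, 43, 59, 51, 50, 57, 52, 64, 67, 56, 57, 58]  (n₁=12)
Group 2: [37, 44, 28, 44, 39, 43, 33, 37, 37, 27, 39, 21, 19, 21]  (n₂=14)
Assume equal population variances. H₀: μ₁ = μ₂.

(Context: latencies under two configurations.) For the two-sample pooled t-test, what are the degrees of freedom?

df = n₁ + n₂ − 2 = 12 + 14 − 2 = 24

degrees of freedom = 24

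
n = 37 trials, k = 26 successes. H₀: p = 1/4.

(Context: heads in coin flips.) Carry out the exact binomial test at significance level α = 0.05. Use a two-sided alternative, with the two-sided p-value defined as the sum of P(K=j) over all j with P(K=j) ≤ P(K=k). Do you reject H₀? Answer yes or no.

Exact binomial: n=37, k=26, p₀=1/4=0.2500
P(X=j) = C(n,j)·p₀^j·(1−p₀)^(n−j); p = Σ P(X=j) over j with P(X=j) ≤ P(X=26)
p-value (two-sided) = 0.00000
At α=0.05: p < α → reject H₀

reject H₀: yes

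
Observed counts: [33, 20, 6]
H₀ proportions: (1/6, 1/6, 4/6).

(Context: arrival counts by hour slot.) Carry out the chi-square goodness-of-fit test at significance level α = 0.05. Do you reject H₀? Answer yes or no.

reject H₀: yes

n = 59; E_i = n·p_i = [9.83, 9.83, 39.33]
χ² = (33−9.83)²/9.83 + (20−9.83)²/9.83 + (6−39.33)²/39.33 = 93.3390
df = 2
p-value (upper-tail) = 0.00000
At α=0.05: p < α → reject H₀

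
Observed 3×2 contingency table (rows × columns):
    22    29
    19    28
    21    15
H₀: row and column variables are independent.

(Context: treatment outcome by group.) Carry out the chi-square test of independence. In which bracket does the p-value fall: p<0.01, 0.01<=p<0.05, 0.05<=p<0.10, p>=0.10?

p-value bracket: p>=0.10

Row totals [51, 47, 36], col totals [62, 72], n=134
χ² = (22−23.60)²/23.60 + (29−27.40)²/27.40 + (19−21.75)²/21.75 + (28−25.25)²/25.25 + (21−16.66)²/16.66 + (15−19.34)²/19.34 = 2.9544
df = 2
p-value (upper-tail) = 0.22828
→ bracket: p>=0.10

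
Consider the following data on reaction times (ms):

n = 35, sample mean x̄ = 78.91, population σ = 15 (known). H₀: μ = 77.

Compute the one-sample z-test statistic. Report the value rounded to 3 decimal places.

SE = σ/√n = 15/√35 = 2.5355
z = (x̄−μ₀)/SE = (78.91−77)/2.5355 = 0.7533

test statistic = 0.753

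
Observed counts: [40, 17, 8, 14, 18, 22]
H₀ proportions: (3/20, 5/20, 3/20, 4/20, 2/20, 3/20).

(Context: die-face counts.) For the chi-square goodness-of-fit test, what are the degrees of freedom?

degrees of freedom = 5

df = k − 1 = 6 − 1 = 5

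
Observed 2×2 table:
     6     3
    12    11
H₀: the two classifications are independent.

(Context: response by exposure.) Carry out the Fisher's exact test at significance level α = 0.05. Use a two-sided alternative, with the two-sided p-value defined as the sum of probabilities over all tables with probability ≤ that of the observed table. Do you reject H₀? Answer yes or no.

Margins: r₁=9, r₂=23, c₁=18, c₂=14, n=32
p_obs = C(9,6)·C(23,12)/C(32,18); sum pmf over tables with pmf ≤ p_obs
p-value (two-sided) = 0.69423
At α=0.05: p ≥ α → fail to reject H₀

reject H₀: no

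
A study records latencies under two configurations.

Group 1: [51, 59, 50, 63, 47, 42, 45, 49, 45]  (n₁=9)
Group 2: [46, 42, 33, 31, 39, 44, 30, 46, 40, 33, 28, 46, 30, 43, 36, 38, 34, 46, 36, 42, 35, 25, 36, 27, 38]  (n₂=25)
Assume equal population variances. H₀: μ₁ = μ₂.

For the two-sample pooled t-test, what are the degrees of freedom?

degrees of freedom = 32

df = n₁ + n₂ − 2 = 9 + 25 − 2 = 32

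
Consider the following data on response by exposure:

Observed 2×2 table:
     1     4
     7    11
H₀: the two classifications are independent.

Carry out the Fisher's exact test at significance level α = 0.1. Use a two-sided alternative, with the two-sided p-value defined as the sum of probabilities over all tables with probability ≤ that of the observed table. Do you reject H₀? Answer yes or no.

reject H₀: no

Margins: r₁=5, r₂=18, c₁=8, c₂=15, n=23
p_obs = C(5,1)·C(18,7)/C(23,8); sum pmf over tables with pmf ≤ p_obs
p-value (two-sided) = 0.62139
At α=0.1: p ≥ α → fail to reject H₀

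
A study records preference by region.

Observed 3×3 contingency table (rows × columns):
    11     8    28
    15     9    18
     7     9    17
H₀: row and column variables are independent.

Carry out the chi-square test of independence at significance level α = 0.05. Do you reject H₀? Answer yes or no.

reject H₀: no

Row totals [47, 42, 33], col totals [33, 26, 63], n=122
χ² = (11−12.71)²/12.71 + (8−10.02)²/10.02 + (28−24.27)²/24.27 + (15−11.36)²/11.36 + (9−8.95)²/8.95 + (18−21.69)²/21.69 + (7−8.93)²/8.93 + (9−7.03)²/7.03 + (17−17.04)²/17.04 = 3.9693
df = 4
p-value (upper-tail) = 0.41017
At α=0.05: p ≥ α → fail to reject H₀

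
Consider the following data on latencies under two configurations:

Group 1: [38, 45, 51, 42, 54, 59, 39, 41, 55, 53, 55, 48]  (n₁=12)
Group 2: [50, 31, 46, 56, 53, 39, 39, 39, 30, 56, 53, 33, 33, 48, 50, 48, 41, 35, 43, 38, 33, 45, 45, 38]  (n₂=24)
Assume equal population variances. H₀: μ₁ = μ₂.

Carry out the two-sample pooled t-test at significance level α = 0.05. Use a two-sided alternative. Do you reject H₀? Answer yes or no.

x̄₁=48.333, s₁=7.152, n₁=12
x̄₂=42.583, s₂=8.016, n₂=24
s_p² = [11·7.152² + 23·8.016²]/34 = 60.0147
SE = √(s_p²·(1/12+1/24)) = 2.7389
t = (48.333−42.583)/2.7389 = 2.0993
df = 34
p-value (two-sided) = 0.04328
At α=0.05: p < α → reject H₀

reject H₀: yes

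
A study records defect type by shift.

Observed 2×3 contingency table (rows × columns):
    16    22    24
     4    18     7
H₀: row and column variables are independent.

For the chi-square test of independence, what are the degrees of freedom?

df = (r−1)(c−1) = (2−1)·(3−1) = 2

degrees of freedom = 2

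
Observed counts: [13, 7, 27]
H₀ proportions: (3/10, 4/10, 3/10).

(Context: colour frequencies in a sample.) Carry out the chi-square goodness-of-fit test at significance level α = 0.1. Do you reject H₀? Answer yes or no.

n = 47; E_i = n·p_i = [14.10, 18.80, 14.10]
χ² = (13−14.10)²/14.10 + (7−18.80)²/18.80 + (27−14.10)²/14.10 = 19.2943
df = 2
p-value (upper-tail) = 0.00006
At α=0.1: p < α → reject H₀

reject H₀: yes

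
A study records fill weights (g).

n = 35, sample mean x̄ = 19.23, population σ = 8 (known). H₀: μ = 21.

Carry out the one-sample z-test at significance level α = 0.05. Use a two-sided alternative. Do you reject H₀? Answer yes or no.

reject H₀: no

SE = σ/√n = 8/√35 = 1.3522
z = (x̄−μ₀)/SE = (19.23−21)/1.3522 = -1.3089
p-value (two-sided) = 0.19056
At α=0.05: p ≥ α → fail to reject H₀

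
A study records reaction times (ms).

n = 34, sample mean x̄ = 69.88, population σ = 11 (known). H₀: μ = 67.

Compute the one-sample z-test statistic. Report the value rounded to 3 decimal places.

SE = σ/√n = 11/√34 = 1.8865
z = (x̄−μ₀)/SE = (69.88−67)/1.8865 = 1.5266

test statistic = 1.527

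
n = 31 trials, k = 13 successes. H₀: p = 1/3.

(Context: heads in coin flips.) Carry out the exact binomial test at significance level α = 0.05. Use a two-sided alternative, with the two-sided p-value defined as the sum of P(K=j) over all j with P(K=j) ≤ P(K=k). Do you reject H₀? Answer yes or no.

reject H₀: no

Exact binomial: n=31, k=13, p₀=1/3=0.3333
P(X=j) = C(n,j)·p₀^j·(1−p₀)^(n−j); p = Σ P(X=j) over j with P(X=j) ≤ P(X=13)
p-value (two-sided) = 0.34185
At α=0.05: p ≥ α → fail to reject H₀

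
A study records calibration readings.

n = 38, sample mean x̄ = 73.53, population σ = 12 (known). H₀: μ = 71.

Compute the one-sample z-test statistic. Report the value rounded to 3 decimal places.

test statistic = 1.300

SE = σ/√n = 12/√38 = 1.9467
z = (x̄−μ₀)/SE = (73.53−71)/1.9467 = 1.2997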